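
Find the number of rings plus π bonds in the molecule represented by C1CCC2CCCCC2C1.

Molecular formula from the SMILES: C10H18.
DoU = (2C + 2 + N − H − X)/2 = (2·10 + 2 + 0 − 18 − 0)/2 = 4/2 = 2.
(Structurally: 2 ring(s) + 0 π bond(s) = 2.)

2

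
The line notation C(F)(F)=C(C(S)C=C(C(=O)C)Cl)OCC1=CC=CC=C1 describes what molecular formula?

C14H13ClF2O2S

Heavy atoms from the SMILES: 14 C, 1 Cl, 2 F, 2 O, 1 S.
Implicit hydrogens by atom environment:
  5 × C (aromatic): 1 H each → 5
  4 × C: no H
  2 × C: 1 H each → 2
  2 × F: no H
  2 × O: no H
  1 × C: 3 H
  1 × C: 2 H
  1 × C (aromatic): no H
  1 × Cl: no H
  1 × S: 1 H
  Total hydrogens = 13.
Molecular formula: C14H13ClF2O2S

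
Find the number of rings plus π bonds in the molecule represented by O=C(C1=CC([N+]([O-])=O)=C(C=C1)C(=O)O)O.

Molecular formula from the SMILES: C8H5NO6.
DoU = (2C + 2 + N − H − X)/2 = (2·8 + 2 + 1 − 5 − 0)/2 = 14/2 = 7.
(Structurally: 1 ring(s) + 6 π bond(s) = 7.)

7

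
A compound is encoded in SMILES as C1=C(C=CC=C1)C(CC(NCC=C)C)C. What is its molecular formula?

Heavy atoms from the SMILES: 14 C, 1 N.
Implicit hydrogens by atom environment:
  5 × C (aromatic): 1 H each → 5
  3 × C: 2 H each → 6
  3 × C: 1 H each → 3
  2 × C: 3 H each → 6
  1 × C (aromatic): no H
  1 × N: 1 H
  Total hydrogens = 21.
Molecular formula: C14H21N

C14H21N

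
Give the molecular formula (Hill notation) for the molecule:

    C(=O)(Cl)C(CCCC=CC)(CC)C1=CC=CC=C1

Heavy atoms from the SMILES: 16 C, 1 Cl, 1 O.
Implicit hydrogens by atom environment:
  5 × C (aromatic): 1 H each → 5
  4 × C: 2 H each → 8
  2 × C: 3 H each → 6
  2 × C: 1 H each → 2
  2 × C: no H
  1 × C (aromatic): no H
  1 × Cl: no H
  1 × O: no H
  Total hydrogens = 21.
Molecular formula: C16H21ClO

C16H21ClO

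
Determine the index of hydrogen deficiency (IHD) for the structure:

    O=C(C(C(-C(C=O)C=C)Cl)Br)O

Molecular formula from the SMILES: C7H8BrClO3.
DoU = (2C + 2 + N − H − X)/2 = (2·7 + 2 + 0 − 8 − 2)/2 = 6/2 = 3.
(Structurally: 0 ring(s) + 3 π bond(s) = 3.)

3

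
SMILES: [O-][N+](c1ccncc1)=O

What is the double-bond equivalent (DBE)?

Molecular formula from the SMILES: C5H4N2O2.
DoU = (2C + 2 + N − H − X)/2 = (2·5 + 2 + 2 − 4 − 0)/2 = 10/2 = 5.
(Structurally: 1 ring(s) + 4 π bond(s) = 5.)

5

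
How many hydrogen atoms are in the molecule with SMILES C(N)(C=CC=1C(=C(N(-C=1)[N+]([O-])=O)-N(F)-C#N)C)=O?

8

Hydrogens are implicit in SMILES; fill each atom to its normal valence:
  3 × C (aromatic): no H
  2 × C: 1 H each → 2
  2 × C: no H
  2 × N: no H
  2 × O: no H
  1 × C: 3 H
  1 × C (aromatic): 1 H
  1 × F: no H
  1 × N: 2 H
  1 × N (aromatic): no H
  1 × N (charge +1): no H
  1 × O (charge -1): no H
  Total hydrogens = 8.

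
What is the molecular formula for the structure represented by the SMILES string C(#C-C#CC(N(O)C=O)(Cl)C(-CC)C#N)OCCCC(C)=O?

Heavy atoms from the SMILES: 15 C, 1 Cl, 2 N, 4 O.
Implicit hydrogens by atom environment:
  7 × C: no H
  4 × C: 2 H each → 8
  3 × O: no H
  2 × C: 3 H each → 6
  2 × C: 1 H each → 2
  2 × N: no H
  1 × Cl: no H
  1 × O: 1 H
  Total hydrogens = 17.
Molecular formula: C15H17ClN2O4

C15H17ClN2O4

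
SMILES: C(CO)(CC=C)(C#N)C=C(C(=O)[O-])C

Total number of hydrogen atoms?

Hydrogens are implicit in SMILES; fill each atom to its normal valence:
  4 × C: no H
  3 × C: 2 H each → 6
  2 × C: 1 H each → 2
  1 × C: 3 H
  1 × N: no H
  1 × O: 1 H
  1 × O: no H
  1 × O (charge -1): no H
  Total hydrogens = 12.

12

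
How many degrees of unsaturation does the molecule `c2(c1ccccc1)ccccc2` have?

8

Molecular formula from the SMILES: C12H10.
DoU = (2C + 2 + N − H − X)/2 = (2·12 + 2 + 0 − 10 − 0)/2 = 16/2 = 8.
(Structurally: 2 ring(s) + 6 π bond(s) = 8.)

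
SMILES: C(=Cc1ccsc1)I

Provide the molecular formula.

Heavy atoms from the SMILES: 6 C, 1 I, 1 S.
Implicit hydrogens by atom environment:
  3 × C (aromatic): 1 H each → 3
  2 × C: 1 H each → 2
  1 × C (aromatic): no H
  1 × I: no H
  1 × S (aromatic): no H
  Total hydrogens = 5.
Molecular formula: C6H5IS

C6H5IS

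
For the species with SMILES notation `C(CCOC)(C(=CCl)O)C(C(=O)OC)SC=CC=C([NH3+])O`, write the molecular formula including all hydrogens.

Heavy atoms from the SMILES: 13 C, 1 Cl, 1 N, 5 O, 1 S.
Implicit hydrogens by atom environment:
  6 × C: 1 H each → 6
  3 × C: no H
  3 × O: no H
  2 × C: 3 H each → 6
  2 × C: 2 H each → 4
  2 × O: 1 H each → 2
  1 × Cl: no H
  1 × N (charge +1): 3 H
  1 × S: no H
  Total hydrogens = 21.
Net charge +1.
Molecular formula: C13H21ClNO5S+

C13H21ClNO5S+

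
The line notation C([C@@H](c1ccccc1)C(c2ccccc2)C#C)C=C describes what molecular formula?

C19H18

Heavy atoms from the SMILES: 19 C.
Implicit hydrogens by atom environment:
  10 × C (aromatic): 1 H each → 10
  4 × C: 1 H each → 4
  2 × C: 2 H each → 4
  2 × C (aromatic): no H
  1 × C: no H
  Total hydrogens = 18.
Molecular formula: C19H18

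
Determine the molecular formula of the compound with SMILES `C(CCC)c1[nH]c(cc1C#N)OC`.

C10H14N2O

Heavy atoms from the SMILES: 10 C, 2 N, 1 O.
Implicit hydrogens by atom environment:
  3 × C: 2 H each → 6
  3 × C (aromatic): no H
  2 × C: 3 H each → 6
  1 × C (aromatic): 1 H
  1 × C: no H
  1 × N (aromatic): 1 H
  1 × N: no H
  1 × O: no H
  Total hydrogens = 14.
Molecular formula: C10H14N2O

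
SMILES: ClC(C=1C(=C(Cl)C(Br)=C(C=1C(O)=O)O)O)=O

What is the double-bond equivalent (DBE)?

Molecular formula from the SMILES: C8H3BrCl2O5.
DoU = (2C + 2 + N − H − X)/2 = (2·8 + 2 + 0 − 3 − 3)/2 = 12/2 = 6.
(Structurally: 1 ring(s) + 5 π bond(s) = 6.)

6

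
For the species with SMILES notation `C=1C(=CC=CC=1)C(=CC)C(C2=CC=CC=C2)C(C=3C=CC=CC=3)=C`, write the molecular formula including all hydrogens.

C24H22

Heavy atoms from the SMILES: 24 C.
Implicit hydrogens by atom environment:
  15 × C (aromatic): 1 H each → 15
  3 × C (aromatic): no H
  2 × C: 1 H each → 2
  2 × C: no H
  1 × C: 3 H
  1 × C: 2 H
  Total hydrogens = 22.
Molecular formula: C24H22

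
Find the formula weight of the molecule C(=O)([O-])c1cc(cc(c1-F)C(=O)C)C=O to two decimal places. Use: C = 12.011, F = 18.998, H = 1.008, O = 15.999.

Molecular formula: C10H6FO4-.
M = 10×12.011 + 1×18.998 + 6×1.008 + 4×15.999 = 209.15 g/mol.

209.15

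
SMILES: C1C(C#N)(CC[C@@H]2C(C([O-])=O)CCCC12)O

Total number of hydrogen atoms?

16

Hydrogens are implicit in SMILES; fill each atom to its normal valence:
  6 × C: 2 H each → 12
  3 × C: 1 H each → 3
  3 × C: no H
  1 × N: no H
  1 × O: 1 H
  1 × O: no H
  1 × O (charge -1): no H
  Total hydrogens = 16.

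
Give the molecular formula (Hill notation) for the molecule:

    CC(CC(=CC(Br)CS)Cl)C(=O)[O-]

C8H11BrClO2S-

Heavy atoms from the SMILES: 1 Br, 8 C, 1 Cl, 2 O, 1 S.
Implicit hydrogens by atom environment:
  3 × C: 1 H each → 3
  2 × C: 2 H each → 4
  2 × C: no H
  1 × Br: no H
  1 × C: 3 H
  1 × Cl: no H
  1 × O: no H
  1 × O (charge -1): no H
  1 × S: 1 H
  Total hydrogens = 11.
Net charge -1.
Molecular formula: C8H11BrClO2S-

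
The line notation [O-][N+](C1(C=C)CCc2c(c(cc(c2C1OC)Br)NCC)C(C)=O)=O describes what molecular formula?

Heavy atoms from the SMILES: 1 Br, 17 C, 2 N, 4 O.
Implicit hydrogens by atom environment:
  5 × C (aromatic): no H
  4 × C: 2 H each → 8
  3 × C: 3 H each → 9
  3 × O: no H
  2 × C: 1 H each → 2
  2 × C: no H
  1 × Br: no H
  1 × C (aromatic): 1 H
  1 × N: 1 H
  1 × N (charge +1): no H
  1 × O (charge -1): no H
  Total hydrogens = 21.
Molecular formula: C17H21BrN2O4

C17H21BrN2O4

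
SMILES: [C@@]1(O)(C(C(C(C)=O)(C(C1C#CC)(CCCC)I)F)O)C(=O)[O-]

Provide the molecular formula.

Heavy atoms from the SMILES: 15 C, 1 F, 1 I, 5 O.
Implicit hydrogens by atom environment:
  7 × C: no H
  3 × C: 3 H each → 9
  3 × C: 2 H each → 6
  2 × C: 1 H each → 2
  2 × O: 1 H each → 2
  2 × O: no H
  1 × F: no H
  1 × I: no H
  1 × O (charge -1): no H
  Total hydrogens = 19.
Net charge -1.
Molecular formula: C15H19FIO5-

C15H19FIO5-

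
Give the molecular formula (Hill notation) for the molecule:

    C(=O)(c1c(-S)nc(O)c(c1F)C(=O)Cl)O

C7H3ClFNO4S

Heavy atoms from the SMILES: 7 C, 1 Cl, 1 F, 1 N, 4 O, 1 S.
Implicit hydrogens by atom environment:
  5 × C (aromatic): no H
  2 × C: no H
  2 × O: 1 H each → 2
  2 × O: no H
  1 × Cl: no H
  1 × F: no H
  1 × N (aromatic): no H
  1 × S: 1 H
  Total hydrogens = 3.
Molecular formula: C7H3ClFNO4S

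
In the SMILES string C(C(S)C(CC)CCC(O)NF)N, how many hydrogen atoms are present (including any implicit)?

Hydrogens are implicit in SMILES; fill each atom to its normal valence:
  4 × C: 2 H each → 8
  3 × C: 1 H each → 3
  1 × C: 3 H
  1 × F: no H
  1 × N: 2 H
  1 × N: 1 H
  1 × O: 1 H
  1 × S: 1 H
  Total hydrogens = 19.

19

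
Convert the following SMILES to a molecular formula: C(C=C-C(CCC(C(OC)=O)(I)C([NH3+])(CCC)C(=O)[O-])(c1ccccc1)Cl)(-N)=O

Heavy atoms from the SMILES: 20 C, 1 Cl, 1 I, 2 N, 5 O.
Implicit hydrogens by atom environment:
  6 × C: no H
  5 × C (aromatic): 1 H each → 5
  4 × C: 2 H each → 8
  4 × O: no H
  2 × C: 3 H each → 6
  2 × C: 1 H each → 2
  1 × C (aromatic): no H
  1 × Cl: no H
  1 × I: no H
  1 × N (charge +1): 3 H
  1 × N: 2 H
  1 × O (charge -1): no H
  Total hydrogens = 26.
Molecular formula: C20H26ClIN2O5

C20H26ClIN2O5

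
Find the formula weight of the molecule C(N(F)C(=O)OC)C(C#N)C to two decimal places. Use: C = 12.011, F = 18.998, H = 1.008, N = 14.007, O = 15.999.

Molecular formula: C6H9FN2O2.
M = 6×12.011 + 1×18.998 + 9×1.008 + 2×14.007 + 2×15.999 = 160.15 g/mol.

160.15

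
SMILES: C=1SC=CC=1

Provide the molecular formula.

Heavy atoms from the SMILES: 4 C, 1 S.
Implicit hydrogens by atom environment:
  4 × C (aromatic): 1 H each → 4
  1 × S (aromatic): no H
  Total hydrogens = 4.
Molecular formula: C4H4S

C4H4S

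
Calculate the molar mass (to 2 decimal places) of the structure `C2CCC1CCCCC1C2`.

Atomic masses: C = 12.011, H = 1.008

Molecular formula: C10H18.
M = 10×12.011 + 18×1.008 = 138.25 g/mol.

138.25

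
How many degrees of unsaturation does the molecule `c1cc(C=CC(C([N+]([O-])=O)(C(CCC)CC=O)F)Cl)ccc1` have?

7

Molecular formula from the SMILES: C16H19ClFNO3.
DoU = (2C + 2 + N − H − X)/2 = (2·16 + 2 + 1 − 19 − 2)/2 = 14/2 = 7.
(Structurally: 1 ring(s) + 6 π bond(s) = 7.)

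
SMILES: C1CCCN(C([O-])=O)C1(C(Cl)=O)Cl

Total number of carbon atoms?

The symbol for carbon appears 7 times in the SMILES. (Cl is a single chlorine, not C + l.)

7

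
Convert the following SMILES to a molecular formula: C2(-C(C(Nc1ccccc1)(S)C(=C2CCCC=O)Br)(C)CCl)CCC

C20H27BrClNOS

Heavy atoms from the SMILES: 1 Br, 20 C, 1 Cl, 1 N, 1 O, 1 S.
Implicit hydrogens by atom environment:
  6 × C: 2 H each → 12
  5 × C (aromatic): 1 H each → 5
  4 × C: no H
  2 × C: 3 H each → 6
  2 × C: 1 H each → 2
  1 × Br: no H
  1 × C (aromatic): no H
  1 × Cl: no H
  1 × N: 1 H
  1 × O: no H
  1 × S: 1 H
  Total hydrogens = 27.
Molecular formula: C20H27BrClNOS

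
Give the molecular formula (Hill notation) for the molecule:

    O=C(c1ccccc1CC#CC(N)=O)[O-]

C11H8NO3-

Heavy atoms from the SMILES: 11 C, 1 N, 3 O.
Implicit hydrogens by atom environment:
  4 × C (aromatic): 1 H each → 4
  4 × C: no H
  2 × C (aromatic): no H
  2 × O: no H
  1 × C: 2 H
  1 × N: 2 H
  1 × O (charge -1): no H
  Total hydrogens = 8.
Net charge -1.
Molecular formula: C11H8NO3-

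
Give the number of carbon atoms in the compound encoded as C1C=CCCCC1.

7

The symbol for carbon appears 7 times in the SMILES.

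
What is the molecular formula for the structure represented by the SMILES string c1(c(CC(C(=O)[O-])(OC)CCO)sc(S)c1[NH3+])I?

Heavy atoms from the SMILES: 10 C, 1 I, 1 N, 4 O, 2 S.
Implicit hydrogens by atom environment:
  4 × C (aromatic): no H
  3 × C: 2 H each → 6
  2 × C: no H
  2 × O: no H
  1 × C: 3 H
  1 × I: no H
  1 × N (charge +1): 3 H
  1 × O: 1 H
  1 × O (charge -1): no H
  1 × S: 1 H
  1 × S (aromatic): no H
  Total hydrogens = 14.
Molecular formula: C10H14INO4S2

C10H14INO4S2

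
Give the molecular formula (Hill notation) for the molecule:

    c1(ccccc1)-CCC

C9H12

Heavy atoms from the SMILES: 9 C.
Implicit hydrogens by atom environment:
  5 × C (aromatic): 1 H each → 5
  2 × C: 2 H each → 4
  1 × C: 3 H
  1 × C (aromatic): no H
  Total hydrogens = 12.
Molecular formula: C9H12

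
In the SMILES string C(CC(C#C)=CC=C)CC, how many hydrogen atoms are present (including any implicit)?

Hydrogens are implicit in SMILES; fill each atom to its normal valence:
  4 × C: 2 H each → 8
  3 × C: 1 H each → 3
  2 × C: no H
  1 × C: 3 H
  Total hydrogens = 14.

14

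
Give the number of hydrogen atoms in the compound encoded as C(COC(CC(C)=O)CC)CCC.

Hydrogens are implicit in SMILES; fill each atom to its normal valence:
  6 × C: 2 H each → 12
  3 × C: 3 H each → 9
  2 × O: no H
  1 × C: 1 H
  1 × C: no H
  Total hydrogens = 22.

22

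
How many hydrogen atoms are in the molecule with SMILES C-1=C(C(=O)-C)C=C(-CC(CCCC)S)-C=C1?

20

Hydrogens are implicit in SMILES; fill each atom to its normal valence:
  4 × C: 2 H each → 8
  4 × C (aromatic): 1 H each → 4
  2 × C: 3 H each → 6
  2 × C (aromatic): no H
  1 × C: 1 H
  1 × C: no H
  1 × O: no H
  1 × S: 1 H
  Total hydrogens = 20.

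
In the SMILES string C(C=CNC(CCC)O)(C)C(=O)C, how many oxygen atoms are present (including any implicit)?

The symbol for oxygen appears 2 times in the SMILES.

2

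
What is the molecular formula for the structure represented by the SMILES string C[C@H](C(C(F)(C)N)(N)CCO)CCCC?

Heavy atoms from the SMILES: 11 C, 1 F, 2 N, 1 O.
Implicit hydrogens by atom environment:
  5 × C: 2 H each → 10
  3 × C: 3 H each → 9
  2 × C: no H
  2 × N: 2 H each → 4
  1 × C: 1 H
  1 × F: no H
  1 × O: 1 H
  Total hydrogens = 25.
Molecular formula: C11H25FN2O

C11H25FN2O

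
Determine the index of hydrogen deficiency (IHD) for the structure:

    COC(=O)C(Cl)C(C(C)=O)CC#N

4

Molecular formula from the SMILES: C8H10ClNO3.
DoU = (2C + 2 + N − H − X)/2 = (2·8 + 2 + 1 − 10 − 1)/2 = 8/2 = 4.
(Structurally: 0 ring(s) + 4 π bond(s) = 4.)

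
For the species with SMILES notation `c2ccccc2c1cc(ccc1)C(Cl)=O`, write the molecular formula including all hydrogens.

C13H9ClO

Heavy atoms from the SMILES: 13 C, 1 Cl, 1 O.
Implicit hydrogens by atom environment:
  9 × C (aromatic): 1 H each → 9
  3 × C (aromatic): no H
  1 × C: no H
  1 × Cl: no H
  1 × O: no H
  Total hydrogens = 9.
Molecular formula: C13H9ClO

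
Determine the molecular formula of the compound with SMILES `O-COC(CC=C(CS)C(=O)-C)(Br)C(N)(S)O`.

C9H16BrNO4S2

Heavy atoms from the SMILES: 1 Br, 9 C, 1 N, 4 O, 2 S.
Implicit hydrogens by atom environment:
  4 × C: no H
  3 × C: 2 H each → 6
  2 × O: 1 H each → 2
  2 × O: no H
  2 × S: 1 H each → 2
  1 × Br: no H
  1 × C: 3 H
  1 × C: 1 H
  1 × N: 2 H
  Total hydrogens = 16.
Molecular formula: C9H16BrNO4S2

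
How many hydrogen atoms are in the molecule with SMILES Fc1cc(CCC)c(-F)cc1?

Hydrogens are implicit in SMILES; fill each atom to its normal valence:
  3 × C (aromatic): 1 H each → 3
  3 × C (aromatic): no H
  2 × C: 2 H each → 4
  2 × F: no H
  1 × C: 3 H
  Total hydrogens = 10.

10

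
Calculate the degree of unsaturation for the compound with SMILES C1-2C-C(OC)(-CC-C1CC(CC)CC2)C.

Molecular formula from the SMILES: C14H26O.
DoU = (2C + 2 + N − H − X)/2 = (2·14 + 2 + 0 − 26 − 0)/2 = 4/2 = 2.
(Structurally: 2 ring(s) + 0 π bond(s) = 2.)

2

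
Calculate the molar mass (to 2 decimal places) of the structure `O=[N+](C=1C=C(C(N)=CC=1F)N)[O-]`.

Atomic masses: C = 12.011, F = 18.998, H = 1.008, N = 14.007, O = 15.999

Molecular formula: C6H6FN3O2.
M = 6×12.011 + 1×18.998 + 6×1.008 + 3×14.007 + 2×15.999 = 171.13 g/mol.

171.13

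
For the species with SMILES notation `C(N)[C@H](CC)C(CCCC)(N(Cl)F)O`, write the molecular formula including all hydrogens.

C9H20ClFN2O

Heavy atoms from the SMILES: 9 C, 1 Cl, 1 F, 2 N, 1 O.
Implicit hydrogens by atom environment:
  5 × C: 2 H each → 10
  2 × C: 3 H each → 6
  1 × C: 1 H
  1 × C: no H
  1 × Cl: no H
  1 × F: no H
  1 × N: 2 H
  1 × N: no H
  1 × O: 1 H
  Total hydrogens = 20.
Molecular formula: C9H20ClFN2O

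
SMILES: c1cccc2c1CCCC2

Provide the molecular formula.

C10H12

Heavy atoms from the SMILES: 10 C.
Implicit hydrogens by atom environment:
  4 × C: 2 H each → 8
  4 × C (aromatic): 1 H each → 4
  2 × C (aromatic): no H
  Total hydrogens = 12.
Molecular formula: C10H12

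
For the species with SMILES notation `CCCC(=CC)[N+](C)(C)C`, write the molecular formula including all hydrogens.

C9H20N+

Heavy atoms from the SMILES: 9 C, 1 N.
Implicit hydrogens by atom environment:
  5 × C: 3 H each → 15
  2 × C: 2 H each → 4
  1 × C: 1 H
  1 × C: no H
  1 × N (charge +1): no H
  Total hydrogens = 20.
Net charge +1.
Molecular formula: C9H20N+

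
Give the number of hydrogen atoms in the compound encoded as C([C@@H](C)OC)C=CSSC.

14

Hydrogens are implicit in SMILES; fill each atom to its normal valence:
  3 × C: 3 H each → 9
  3 × C: 1 H each → 3
  2 × S: no H
  1 × C: 2 H
  1 × O: no H
  Total hydrogens = 14.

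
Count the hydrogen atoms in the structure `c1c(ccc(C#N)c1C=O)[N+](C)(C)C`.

13

Hydrogens are implicit in SMILES; fill each atom to its normal valence:
  3 × C: 3 H each → 9
  3 × C (aromatic): 1 H each → 3
  3 × C (aromatic): no H
  1 × C: 1 H
  1 × C: no H
  1 × N: no H
  1 × N (charge +1): no H
  1 × O: no H
  Total hydrogens = 13.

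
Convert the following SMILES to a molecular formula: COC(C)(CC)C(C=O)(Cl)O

Heavy atoms from the SMILES: 7 C, 1 Cl, 3 O.
Implicit hydrogens by atom environment:
  3 × C: 3 H each → 9
  2 × C: no H
  2 × O: no H
  1 × C: 2 H
  1 × C: 1 H
  1 × Cl: no H
  1 × O: 1 H
  Total hydrogens = 13.
Molecular formula: C7H13ClO3

C7H13ClO3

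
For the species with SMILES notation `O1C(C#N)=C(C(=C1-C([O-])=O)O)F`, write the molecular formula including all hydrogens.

C6HFNO4-

Heavy atoms from the SMILES: 6 C, 1 F, 1 N, 4 O.
Implicit hydrogens by atom environment:
  4 × C (aromatic): no H
  2 × C: no H
  1 × F: no H
  1 × N: no H
  1 × O: 1 H
  1 × O (aromatic): no H
  1 × O: no H
  1 × O (charge -1): no H
  Total hydrogens = 1.
Net charge -1.
Molecular formula: C6HFNO4-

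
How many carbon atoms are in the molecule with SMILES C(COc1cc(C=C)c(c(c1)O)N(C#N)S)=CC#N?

13

The symbol for carbon appears 13 times in the SMILES. Lowercase c denotes aromatic carbon and counts toward C.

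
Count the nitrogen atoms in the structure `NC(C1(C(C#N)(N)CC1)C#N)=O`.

4

The symbol for nitrogen appears 4 times in the SMILES.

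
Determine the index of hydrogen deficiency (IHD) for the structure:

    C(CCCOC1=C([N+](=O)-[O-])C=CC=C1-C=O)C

6

Molecular formula from the SMILES: C12H15NO4.
DoU = (2C + 2 + N − H − X)/2 = (2·12 + 2 + 1 − 15 − 0)/2 = 12/2 = 6.
(Structurally: 1 ring(s) + 5 π bond(s) = 6.)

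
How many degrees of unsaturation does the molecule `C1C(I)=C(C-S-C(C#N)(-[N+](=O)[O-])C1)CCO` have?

Molecular formula from the SMILES: C9H11IN2O3S.
DoU = (2C + 2 + N − H − X)/2 = (2·9 + 2 + 2 − 11 − 1)/2 = 10/2 = 5.
(Structurally: 1 ring(s) + 4 π bond(s) = 5.)

5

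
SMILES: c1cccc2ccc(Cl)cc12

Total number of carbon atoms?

The symbol for carbon appears 10 times in the SMILES. Lowercase c denotes aromatic carbon and counts toward C.

10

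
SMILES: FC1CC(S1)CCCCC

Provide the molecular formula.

Heavy atoms from the SMILES: 8 C, 1 F, 1 S.
Implicit hydrogens by atom environment:
  5 × C: 2 H each → 10
  2 × C: 1 H each → 2
  1 × C: 3 H
  1 × F: no H
  1 × S: no H
  Total hydrogens = 15.
Molecular formula: C8H15FS

C8H15FS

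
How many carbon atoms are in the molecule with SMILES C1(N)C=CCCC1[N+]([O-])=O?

6

The symbol for carbon appears 6 times in the SMILES.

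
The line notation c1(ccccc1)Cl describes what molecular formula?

Heavy atoms from the SMILES: 6 C, 1 Cl.
Implicit hydrogens by atom environment:
  5 × C (aromatic): 1 H each → 5
  1 × C (aromatic): no H
  1 × Cl: no H
  Total hydrogens = 5.
Molecular formula: C6H5Cl

C6H5Cl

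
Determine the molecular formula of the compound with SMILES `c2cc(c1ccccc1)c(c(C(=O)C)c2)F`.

Heavy atoms from the SMILES: 14 C, 1 F, 1 O.
Implicit hydrogens by atom environment:
  8 × C (aromatic): 1 H each → 8
  4 × C (aromatic): no H
  1 × C: 3 H
  1 × C: no H
  1 × F: no H
  1 × O: no H
  Total hydrogens = 11.
Molecular formula: C14H11FO

C14H11FO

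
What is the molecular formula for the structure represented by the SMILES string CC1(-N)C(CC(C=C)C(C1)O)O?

Heavy atoms from the SMILES: 9 C, 1 N, 2 O.
Implicit hydrogens by atom environment:
  4 × C: 1 H each → 4
  3 × C: 2 H each → 6
  2 × O: 1 H each → 2
  1 × C: 3 H
  1 × C: no H
  1 × N: 2 H
  Total hydrogens = 17.
Molecular formula: C9H17NO2

C9H17NO2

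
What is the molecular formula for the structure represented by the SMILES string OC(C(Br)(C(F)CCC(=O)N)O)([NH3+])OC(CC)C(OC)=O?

C11H21BrFN2O6+

Heavy atoms from the SMILES: 1 Br, 11 C, 1 F, 2 N, 6 O.
Implicit hydrogens by atom environment:
  4 × C: no H
  4 × O: no H
  3 × C: 2 H each → 6
  2 × C: 3 H each → 6
  2 × C: 1 H each → 2
  2 × O: 1 H each → 2
  1 × Br: no H
  1 × F: no H
  1 × N (charge +1): 3 H
  1 × N: 2 H
  Total hydrogens = 21.
Net charge +1.
Molecular formula: C11H21BrFN2O6+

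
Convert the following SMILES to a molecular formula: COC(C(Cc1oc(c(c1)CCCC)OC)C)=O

Heavy atoms from the SMILES: 14 C, 4 O.
Implicit hydrogens by atom environment:
  4 × C: 3 H each → 12
  4 × C: 2 H each → 8
  3 × C (aromatic): no H
  3 × O: no H
  1 × C (aromatic): 1 H
  1 × C: 1 H
  1 × C: no H
  1 × O (aromatic): no H
  Total hydrogens = 22.
Molecular formula: C14H22O4

C14H22O4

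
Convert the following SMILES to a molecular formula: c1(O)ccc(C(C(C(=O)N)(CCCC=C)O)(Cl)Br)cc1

Heavy atoms from the SMILES: 1 Br, 14 C, 1 Cl, 1 N, 3 O.
Implicit hydrogens by atom environment:
  4 × C: 2 H each → 8
  4 × C (aromatic): 1 H each → 4
  3 × C: no H
  2 × C (aromatic): no H
  2 × O: 1 H each → 2
  1 × Br: no H
  1 × C: 1 H
  1 × Cl: no H
  1 × N: 2 H
  1 × O: no H
  Total hydrogens = 17.
Molecular formula: C14H17BrClNO3

C14H17BrClNO3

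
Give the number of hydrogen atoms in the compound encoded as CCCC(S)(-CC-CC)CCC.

Hydrogens are implicit in SMILES; fill each atom to its normal valence:
  7 × C: 2 H each → 14
  3 × C: 3 H each → 9
  1 × C: no H
  1 × S: 1 H
  Total hydrogens = 24.

24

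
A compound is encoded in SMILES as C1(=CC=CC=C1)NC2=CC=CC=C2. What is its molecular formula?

Heavy atoms from the SMILES: 12 C, 1 N.
Implicit hydrogens by atom environment:
  10 × C (aromatic): 1 H each → 10
  2 × C (aromatic): no H
  1 × N: 1 H
  Total hydrogens = 11.
Molecular formula: C12H11N

C12H11N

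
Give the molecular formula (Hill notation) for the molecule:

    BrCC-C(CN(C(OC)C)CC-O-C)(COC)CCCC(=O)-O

C16H32BrNO5

Heavy atoms from the SMILES: 1 Br, 16 C, 1 N, 5 O.
Implicit hydrogens by atom environment:
  9 × C: 2 H each → 18
  4 × C: 3 H each → 12
  4 × O: no H
  2 × C: no H
  1 × Br: no H
  1 × C: 1 H
  1 × N: no H
  1 × O: 1 H
  Total hydrogens = 32.
Molecular formula: C16H32BrNO5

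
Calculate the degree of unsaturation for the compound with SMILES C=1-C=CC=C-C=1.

4

Molecular formula from the SMILES: C6H6.
DoU = (2C + 2 + N − H − X)/2 = (2·6 + 2 + 0 − 6 − 0)/2 = 8/2 = 4.
(Structurally: 1 ring(s) + 3 π bond(s) = 4.)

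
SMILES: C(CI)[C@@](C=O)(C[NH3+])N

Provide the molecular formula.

C5H12IN2O+

Heavy atoms from the SMILES: 5 C, 1 I, 2 N, 1 O.
Implicit hydrogens by atom environment:
  3 × C: 2 H each → 6
  1 × C: 1 H
  1 × C: no H
  1 × I: no H
  1 × N (charge +1): 3 H
  1 × N: 2 H
  1 × O: no H
  Total hydrogens = 12.
Net charge +1.
Molecular formula: C5H12IN2O+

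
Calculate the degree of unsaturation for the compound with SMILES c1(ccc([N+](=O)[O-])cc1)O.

Molecular formula from the SMILES: C6H5NO3.
DoU = (2C + 2 + N − H − X)/2 = (2·6 + 2 + 1 − 5 − 0)/2 = 10/2 = 5.
(Structurally: 1 ring(s) + 4 π bond(s) = 5.)

5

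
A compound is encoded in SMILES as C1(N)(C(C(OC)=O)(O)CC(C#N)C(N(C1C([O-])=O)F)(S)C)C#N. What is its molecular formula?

Heavy atoms from the SMILES: 12 C, 1 F, 4 N, 5 O, 1 S.
Implicit hydrogens by atom environment:
  7 × C: no H
  3 × N: no H
  3 × O: no H
  2 × C: 3 H each → 6
  2 × C: 1 H each → 2
  1 × C: 2 H
  1 × F: no H
  1 × N: 2 H
  1 × O: 1 H
  1 × O (charge -1): no H
  1 × S: 1 H
  Total hydrogens = 14.
Net charge -1.
Molecular formula: C12H14FN4O5S-

C12H14FN4O5S-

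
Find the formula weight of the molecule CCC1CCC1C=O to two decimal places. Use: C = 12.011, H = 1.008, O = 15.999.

Molecular formula: C7H12O.
M = 7×12.011 + 12×1.008 + 1×15.999 = 112.17 g/mol.

112.17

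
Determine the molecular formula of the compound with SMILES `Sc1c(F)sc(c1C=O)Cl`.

C5H2ClFOS2

Heavy atoms from the SMILES: 5 C, 1 Cl, 1 F, 1 O, 2 S.
Implicit hydrogens by atom environment:
  4 × C (aromatic): no H
  1 × C: 1 H
  1 × Cl: no H
  1 × F: no H
  1 × O: no H
  1 × S: 1 H
  1 × S (aromatic): no H
  Total hydrogens = 2.
Molecular formula: C5H2ClFOS2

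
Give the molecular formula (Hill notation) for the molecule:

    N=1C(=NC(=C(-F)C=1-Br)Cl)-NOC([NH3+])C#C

Heavy atoms from the SMILES: 1 Br, 7 C, 1 Cl, 1 F, 4 N, 1 O.
Implicit hydrogens by atom environment:
  4 × C (aromatic): no H
  2 × C: 1 H each → 2
  2 × N (aromatic): no H
  1 × Br: no H
  1 × C: no H
  1 × Cl: no H
  1 × F: no H
  1 × N (charge +1): 3 H
  1 × N: 1 H
  1 × O: no H
  Total hydrogens = 6.
Net charge +1.
Molecular formula: C7H6BrClFN4O+

C7H6BrClFN4O+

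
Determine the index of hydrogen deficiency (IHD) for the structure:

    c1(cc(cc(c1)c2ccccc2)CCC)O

Molecular formula from the SMILES: C15H16O.
DoU = (2C + 2 + N − H − X)/2 = (2·15 + 2 + 0 − 16 − 0)/2 = 16/2 = 8.
(Structurally: 2 ring(s) + 6 π bond(s) = 8.)

8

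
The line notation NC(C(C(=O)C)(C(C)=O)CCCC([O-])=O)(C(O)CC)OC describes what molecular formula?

Heavy atoms from the SMILES: 14 C, 1 N, 6 O.
Implicit hydrogens by atom environment:
  5 × C: no H
  4 × C: 3 H each → 12
  4 × C: 2 H each → 8
  4 × O: no H
  1 × C: 1 H
  1 × N: 2 H
  1 × O: 1 H
  1 × O (charge -1): no H
  Total hydrogens = 24.
Net charge -1.
Molecular formula: C14H24NO6-

C14H24NO6-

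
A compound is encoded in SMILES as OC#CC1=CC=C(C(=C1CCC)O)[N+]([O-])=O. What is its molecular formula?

C11H11NO4

Heavy atoms from the SMILES: 11 C, 1 N, 4 O.
Implicit hydrogens by atom environment:
  4 × C (aromatic): no H
  2 × C: 2 H each → 4
  2 × C (aromatic): 1 H each → 2
  2 × C: no H
  2 × O: 1 H each → 2
  1 × C: 3 H
  1 × N (charge +1): no H
  1 × O: no H
  1 × O (charge -1): no H
  Total hydrogens = 11.
Molecular formula: C11H11NO4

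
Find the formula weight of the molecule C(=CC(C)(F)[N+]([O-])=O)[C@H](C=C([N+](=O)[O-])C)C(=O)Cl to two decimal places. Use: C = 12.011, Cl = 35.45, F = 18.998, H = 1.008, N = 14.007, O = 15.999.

280.64

Molecular formula: C9H10ClFN2O5.
M = 9×12.011 + 1×35.45 + 1×18.998 + 10×1.008 + 2×14.007 + 5×15.999 = 280.64 g/mol.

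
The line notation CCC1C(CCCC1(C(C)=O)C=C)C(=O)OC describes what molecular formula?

Heavy atoms from the SMILES: 14 C, 3 O.
Implicit hydrogens by atom environment:
  5 × C: 2 H each → 10
  3 × C: 3 H each → 9
  3 × C: 1 H each → 3
  3 × C: no H
  3 × O: no H
  Total hydrogens = 22.
Molecular formula: C14H22O3

C14H22O3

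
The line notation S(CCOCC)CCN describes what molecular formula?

Heavy atoms from the SMILES: 6 C, 1 N, 1 O, 1 S.
Implicit hydrogens by atom environment:
  5 × C: 2 H each → 10
  1 × C: 3 H
  1 × N: 2 H
  1 × O: no H
  1 × S: no H
  Total hydrogens = 15.
Molecular formula: C6H15NOS

C6H15NOS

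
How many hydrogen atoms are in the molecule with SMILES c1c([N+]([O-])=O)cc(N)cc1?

6

Hydrogens are implicit in SMILES; fill each atom to its normal valence:
  4 × C (aromatic): 1 H each → 4
  2 × C (aromatic): no H
  1 × N: 2 H
  1 × N (charge +1): no H
  1 × O: no H
  1 × O (charge -1): no H
  Total hydrogens = 6.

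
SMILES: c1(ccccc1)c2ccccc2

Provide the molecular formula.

Heavy atoms from the SMILES: 12 C.
Implicit hydrogens by atom environment:
  10 × C (aromatic): 1 H each → 10
  2 × C (aromatic): no H
  Total hydrogens = 10.
Molecular formula: C12H10

C12H10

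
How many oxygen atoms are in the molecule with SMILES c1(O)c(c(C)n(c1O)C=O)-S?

3

The symbol for oxygen appears 3 times in the SMILES.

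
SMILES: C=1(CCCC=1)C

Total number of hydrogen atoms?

10

Hydrogens are implicit in SMILES; fill each atom to its normal valence:
  3 × C: 2 H each → 6
  1 × C: 3 H
  1 × C: 1 H
  1 × C: no H
  Total hydrogens = 10.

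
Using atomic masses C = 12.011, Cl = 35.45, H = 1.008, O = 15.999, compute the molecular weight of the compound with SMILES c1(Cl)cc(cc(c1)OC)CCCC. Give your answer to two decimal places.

198.69

Molecular formula: C11H15ClO.
M = 11×12.011 + 1×35.45 + 15×1.008 + 1×15.999 = 198.69 g/mol.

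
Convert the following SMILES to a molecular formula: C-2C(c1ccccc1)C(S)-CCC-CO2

C13H18OS

Heavy atoms from the SMILES: 13 C, 1 O, 1 S.
Implicit hydrogens by atom environment:
  5 × C: 2 H each → 10
  5 × C (aromatic): 1 H each → 5
  2 × C: 1 H each → 2
  1 × C (aromatic): no H
  1 × O: no H
  1 × S: 1 H
  Total hydrogens = 18.
Molecular formula: C13H18OS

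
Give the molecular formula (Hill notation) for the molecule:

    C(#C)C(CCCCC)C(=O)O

Heavy atoms from the SMILES: 9 C, 2 O.
Implicit hydrogens by atom environment:
  4 × C: 2 H each → 8
  2 × C: 1 H each → 2
  2 × C: no H
  1 × C: 3 H
  1 × O: 1 H
  1 × O: no H
  Total hydrogens = 14.
Molecular formula: C9H14O2

C9H14O2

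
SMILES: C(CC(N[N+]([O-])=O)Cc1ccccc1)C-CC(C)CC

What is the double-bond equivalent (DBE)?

5

Molecular formula from the SMILES: C16H26N2O2.
DoU = (2C + 2 + N − H − X)/2 = (2·16 + 2 + 2 − 26 − 0)/2 = 10/2 = 5.
(Structurally: 1 ring(s) + 4 π bond(s) = 5.)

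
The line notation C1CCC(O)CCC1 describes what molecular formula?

C7H14O

Heavy atoms from the SMILES: 7 C, 1 O.
Implicit hydrogens by atom environment:
  6 × C: 2 H each → 12
  1 × C: 1 H
  1 × O: 1 H
  Total hydrogens = 14.
Molecular formula: C7H14O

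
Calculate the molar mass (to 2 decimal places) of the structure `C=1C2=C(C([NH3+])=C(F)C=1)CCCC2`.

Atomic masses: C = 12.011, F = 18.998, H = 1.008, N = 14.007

166.22

Molecular formula: C10H13FN+.
M = 10×12.011 + 1×18.998 + 13×1.008 + 1×14.007 = 166.22 g/mol.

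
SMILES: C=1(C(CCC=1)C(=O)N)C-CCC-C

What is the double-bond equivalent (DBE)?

3

Molecular formula from the SMILES: C11H19NO.
DoU = (2C + 2 + N − H − X)/2 = (2·11 + 2 + 1 − 19 − 0)/2 = 6/2 = 3.
(Structurally: 1 ring(s) + 2 π bond(s) = 3.)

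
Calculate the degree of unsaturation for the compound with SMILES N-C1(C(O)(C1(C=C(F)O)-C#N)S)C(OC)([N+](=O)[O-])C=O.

Molecular formula from the SMILES: C9H10FN3O6S.
DoU = (2C + 2 + N − H − X)/2 = (2·9 + 2 + 3 − 10 − 1)/2 = 12/2 = 6.
(Structurally: 1 ring(s) + 5 π bond(s) = 6.)

6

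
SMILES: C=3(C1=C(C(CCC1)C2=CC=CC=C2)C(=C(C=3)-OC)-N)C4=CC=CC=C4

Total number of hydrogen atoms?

Hydrogens are implicit in SMILES; fill each atom to its normal valence:
  11 × C (aromatic): 1 H each → 11
  7 × C (aromatic): no H
  3 × C: 2 H each → 6
  1 × C: 3 H
  1 × C: 1 H
  1 × N: 2 H
  1 × O: no H
  Total hydrogens = 23.

23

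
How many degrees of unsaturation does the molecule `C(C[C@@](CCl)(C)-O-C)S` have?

Molecular formula from the SMILES: C6H13ClOS.
DoU = (2C + 2 + N − H − X)/2 = (2·6 + 2 + 0 − 13 − 1)/2 = 0/2 = 0.
(Structurally: 0 ring(s) + 0 π bond(s) = 0.)

0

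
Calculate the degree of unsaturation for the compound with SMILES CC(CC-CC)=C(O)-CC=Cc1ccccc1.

Molecular formula from the SMILES: C16H22O.
DoU = (2C + 2 + N − H − X)/2 = (2·16 + 2 + 0 − 22 − 0)/2 = 12/2 = 6.
(Structurally: 1 ring(s) + 5 π bond(s) = 6.)

6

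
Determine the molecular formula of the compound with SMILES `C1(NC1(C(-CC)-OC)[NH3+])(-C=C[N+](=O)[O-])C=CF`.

Heavy atoms from the SMILES: 10 C, 1 F, 3 N, 3 O.
Implicit hydrogens by atom environment:
  5 × C: 1 H each → 5
  2 × C: 3 H each → 6
  2 × C: no H
  2 × O: no H
  1 × C: 2 H
  1 × F: no H
  1 × N (charge +1): 3 H
  1 × N: 1 H
  1 × N (charge +1): no H
  1 × O (charge -1): no H
  Total hydrogens = 17.
Net charge +1.
Molecular formula: C10H17FN3O3+

C10H17FN3O3+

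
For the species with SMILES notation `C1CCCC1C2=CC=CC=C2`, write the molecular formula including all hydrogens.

Heavy atoms from the SMILES: 11 C.
Implicit hydrogens by atom environment:
  5 × C (aromatic): 1 H each → 5
  4 × C: 2 H each → 8
  1 × C: 1 H
  1 × C (aromatic): no H
  Total hydrogens = 14.
Molecular formula: C11H14

C11H14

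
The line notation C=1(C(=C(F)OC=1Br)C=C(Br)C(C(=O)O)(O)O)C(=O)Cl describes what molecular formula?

C9H4Br2ClFO6

Heavy atoms from the SMILES: 2 Br, 9 C, 1 Cl, 1 F, 6 O.
Implicit hydrogens by atom environment:
  4 × C (aromatic): no H
  4 × C: no H
  3 × O: 1 H each → 3
  2 × Br: no H
  2 × O: no H
  1 × C: 1 H
  1 × Cl: no H
  1 × F: no H
  1 × O (aromatic): no H
  Total hydrogens = 4.
Molecular formula: C9H4Br2ClFO6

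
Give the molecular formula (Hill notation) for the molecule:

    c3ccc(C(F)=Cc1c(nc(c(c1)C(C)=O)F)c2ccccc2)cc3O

C21H15F2NO2

Heavy atoms from the SMILES: 21 C, 2 F, 1 N, 2 O.
Implicit hydrogens by atom environment:
  10 × C (aromatic): 1 H each → 10
  7 × C (aromatic): no H
  2 × C: no H
  2 × F: no H
  1 × C: 3 H
  1 × C: 1 H
  1 × N (aromatic): no H
  1 × O: 1 H
  1 × O: no H
  Total hydrogens = 15.
Molecular formula: C21H15F2NO2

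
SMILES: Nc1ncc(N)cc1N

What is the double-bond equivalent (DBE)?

4

Molecular formula from the SMILES: C5H8N4.
DoU = (2C + 2 + N − H − X)/2 = (2·5 + 2 + 4 − 8 − 0)/2 = 8/2 = 4.
(Structurally: 1 ring(s) + 3 π bond(s) = 4.)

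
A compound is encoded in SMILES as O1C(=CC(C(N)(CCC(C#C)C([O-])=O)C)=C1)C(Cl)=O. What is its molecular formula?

C13H13ClNO4-

Heavy atoms from the SMILES: 13 C, 1 Cl, 1 N, 4 O.
Implicit hydrogens by atom environment:
  4 × C: no H
  2 × C: 2 H each → 4
  2 × C (aromatic): 1 H each → 2
  2 × C: 1 H each → 2
  2 × C (aromatic): no H
  2 × O: no H
  1 × C: 3 H
  1 × Cl: no H
  1 × N: 2 H
  1 × O (aromatic): no H
  1 × O (charge -1): no H
  Total hydrogens = 13.
Net charge -1.
Molecular formula: C13H13ClNO4-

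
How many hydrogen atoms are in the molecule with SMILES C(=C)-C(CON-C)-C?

Hydrogens are implicit in SMILES; fill each atom to its normal valence:
  2 × C: 3 H each → 6
  2 × C: 2 H each → 4
  2 × C: 1 H each → 2
  1 × N: 1 H
  1 × O: no H
  Total hydrogens = 13.

13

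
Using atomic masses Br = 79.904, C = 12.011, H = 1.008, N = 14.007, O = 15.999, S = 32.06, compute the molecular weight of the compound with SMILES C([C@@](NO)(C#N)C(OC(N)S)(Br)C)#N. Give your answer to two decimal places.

Molecular formula: C6H9BrN4O2S.
M = 1×79.904 + 6×12.011 + 9×1.008 + 4×14.007 + 2×15.999 + 1×32.06 = 281.13 g/mol.

281.13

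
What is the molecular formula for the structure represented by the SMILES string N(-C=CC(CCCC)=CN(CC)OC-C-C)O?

C13H26N2O2

Heavy atoms from the SMILES: 13 C, 2 N, 2 O.
Implicit hydrogens by atom environment:
  6 × C: 2 H each → 12
  3 × C: 3 H each → 9
  3 × C: 1 H each → 3
  1 × C: no H
  1 × N: 1 H
  1 × N: no H
  1 × O: 1 H
  1 × O: no H
  Total hydrogens = 26.
Molecular formula: C13H26N2O2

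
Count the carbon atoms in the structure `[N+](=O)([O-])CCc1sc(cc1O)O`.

6

The symbol for carbon appears 6 times in the SMILES. Lowercase c denotes aromatic carbon and counts toward C.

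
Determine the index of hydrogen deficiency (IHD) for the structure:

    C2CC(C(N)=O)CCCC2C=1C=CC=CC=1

6

Molecular formula from the SMILES: C14H19NO.
DoU = (2C + 2 + N − H − X)/2 = (2·14 + 2 + 1 − 19 − 0)/2 = 12/2 = 6.
(Structurally: 2 ring(s) + 4 π bond(s) = 6.)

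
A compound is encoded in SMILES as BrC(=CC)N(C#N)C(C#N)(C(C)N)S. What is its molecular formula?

Heavy atoms from the SMILES: 1 Br, 8 C, 4 N, 1 S.
Implicit hydrogens by atom environment:
  4 × C: no H
  3 × N: no H
  2 × C: 3 H each → 6
  2 × C: 1 H each → 2
  1 × Br: no H
  1 × N: 2 H
  1 × S: 1 H
  Total hydrogens = 11.
Molecular formula: C8H11BrN4S

C8H11BrN4S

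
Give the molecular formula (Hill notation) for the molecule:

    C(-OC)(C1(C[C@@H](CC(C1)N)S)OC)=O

C9H17NO3S

Heavy atoms from the SMILES: 9 C, 1 N, 3 O, 1 S.
Implicit hydrogens by atom environment:
  3 × C: 2 H each → 6
  3 × O: no H
  2 × C: 3 H each → 6
  2 × C: 1 H each → 2
  2 × C: no H
  1 × N: 2 H
  1 × S: 1 H
  Total hydrogens = 17.
Molecular formula: C9H17NO3S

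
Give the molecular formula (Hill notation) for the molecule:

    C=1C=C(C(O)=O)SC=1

Heavy atoms from the SMILES: 5 C, 2 O, 1 S.
Implicit hydrogens by atom environment:
  3 × C (aromatic): 1 H each → 3
  1 × C (aromatic): no H
  1 × C: no H
  1 × O: 1 H
  1 × O: no H
  1 × S (aromatic): no H
  Total hydrogens = 4.
Molecular formula: C5H4O2S

C5H4O2S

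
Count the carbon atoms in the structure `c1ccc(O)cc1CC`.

8

The symbol for carbon appears 8 times in the SMILES. Lowercase c denotes aromatic carbon and counts toward C.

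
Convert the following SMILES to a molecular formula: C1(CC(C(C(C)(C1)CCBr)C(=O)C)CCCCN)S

C15H28BrNOS

Heavy atoms from the SMILES: 1 Br, 15 C, 1 N, 1 O, 1 S.
Implicit hydrogens by atom environment:
  8 × C: 2 H each → 16
  3 × C: 1 H each → 3
  2 × C: 3 H each → 6
  2 × C: no H
  1 × Br: no H
  1 × N: 2 H
  1 × O: no H
  1 × S: 1 H
  Total hydrogens = 28.
Molecular formula: C15H28BrNOS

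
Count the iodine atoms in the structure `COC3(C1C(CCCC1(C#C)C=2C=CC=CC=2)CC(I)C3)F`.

1

The symbol for iodine appears 1 time in the SMILES.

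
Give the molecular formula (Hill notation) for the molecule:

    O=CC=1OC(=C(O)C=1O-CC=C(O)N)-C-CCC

Heavy atoms from the SMILES: 12 C, 1 N, 5 O.
Implicit hydrogens by atom environment:
  4 × C: 2 H each → 8
  4 × C (aromatic): no H
  2 × C: 1 H each → 2
  2 × O: 1 H each → 2
  2 × O: no H
  1 × C: 3 H
  1 × C: no H
  1 × N: 2 H
  1 × O (aromatic): no H
  Total hydrogens = 17.
Molecular formula: C12H17NO5

C12H17NO5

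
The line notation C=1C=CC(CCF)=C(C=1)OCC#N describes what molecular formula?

Heavy atoms from the SMILES: 10 C, 1 F, 1 N, 1 O.
Implicit hydrogens by atom environment:
  4 × C (aromatic): 1 H each → 4
  3 × C: 2 H each → 6
  2 × C (aromatic): no H
  1 × C: no H
  1 × F: no H
  1 × N: no H
  1 × O: no H
  Total hydrogens = 10.
Molecular formula: C10H10FNO

C10H10FNO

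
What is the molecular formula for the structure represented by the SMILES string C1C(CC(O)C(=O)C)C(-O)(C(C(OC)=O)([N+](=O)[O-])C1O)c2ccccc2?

Heavy atoms from the SMILES: 17 C, 1 N, 8 O.
Implicit hydrogens by atom environment:
  5 × C (aromatic): 1 H each → 5
  4 × C: no H
  4 × O: no H
  3 × C: 1 H each → 3
  3 × O: 1 H each → 3
  2 × C: 3 H each → 6
  2 × C: 2 H each → 4
  1 × C (aromatic): no H
  1 × N (charge +1): no H
  1 × O (charge -1): no H
  Total hydrogens = 21.
Molecular formula: C17H21NO8

C17H21NO8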